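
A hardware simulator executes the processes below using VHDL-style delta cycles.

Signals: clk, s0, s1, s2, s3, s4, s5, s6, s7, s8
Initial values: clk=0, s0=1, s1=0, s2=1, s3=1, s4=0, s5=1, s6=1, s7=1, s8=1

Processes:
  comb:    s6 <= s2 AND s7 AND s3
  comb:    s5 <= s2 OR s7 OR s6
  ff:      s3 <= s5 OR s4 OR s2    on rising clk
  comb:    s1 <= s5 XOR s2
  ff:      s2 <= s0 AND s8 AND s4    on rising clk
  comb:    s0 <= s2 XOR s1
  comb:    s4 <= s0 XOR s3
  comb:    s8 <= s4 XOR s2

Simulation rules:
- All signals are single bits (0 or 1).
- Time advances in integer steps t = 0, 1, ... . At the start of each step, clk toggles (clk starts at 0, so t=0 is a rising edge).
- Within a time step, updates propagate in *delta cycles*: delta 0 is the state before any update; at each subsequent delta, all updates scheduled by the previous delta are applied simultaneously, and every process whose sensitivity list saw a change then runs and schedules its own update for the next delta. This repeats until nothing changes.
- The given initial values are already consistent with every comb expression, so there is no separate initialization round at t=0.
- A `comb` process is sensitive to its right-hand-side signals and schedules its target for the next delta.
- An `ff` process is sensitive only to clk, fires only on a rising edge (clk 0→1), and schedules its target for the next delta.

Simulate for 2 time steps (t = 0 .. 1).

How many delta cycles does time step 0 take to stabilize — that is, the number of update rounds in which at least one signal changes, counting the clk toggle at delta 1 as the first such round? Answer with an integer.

t=0 Δ0: s6=1 s8=1 s3=1 s1=0 s5=1 s4=0 clk=0 s7=1 s2=1 s0=1
  Δ1: clk:0→1
  Δ2: s2:1→0
  Δ3: s6:1→0, s8:1→0, s1:0→1, s0:1→0
  Δ4: s4:0→1, s0:0→1
  Δ5: s8:0→1, s4:1→0
  Δ6: s8:1→0
  (6Δ to stable)
t=1 Δ0: s6=0 s8=0 s3=1 s1=1 s5=1 s4=0 clk=1 s7=1 s2=0 s0=1
  Δ1: clk:1→0
  (1Δ to stable)

6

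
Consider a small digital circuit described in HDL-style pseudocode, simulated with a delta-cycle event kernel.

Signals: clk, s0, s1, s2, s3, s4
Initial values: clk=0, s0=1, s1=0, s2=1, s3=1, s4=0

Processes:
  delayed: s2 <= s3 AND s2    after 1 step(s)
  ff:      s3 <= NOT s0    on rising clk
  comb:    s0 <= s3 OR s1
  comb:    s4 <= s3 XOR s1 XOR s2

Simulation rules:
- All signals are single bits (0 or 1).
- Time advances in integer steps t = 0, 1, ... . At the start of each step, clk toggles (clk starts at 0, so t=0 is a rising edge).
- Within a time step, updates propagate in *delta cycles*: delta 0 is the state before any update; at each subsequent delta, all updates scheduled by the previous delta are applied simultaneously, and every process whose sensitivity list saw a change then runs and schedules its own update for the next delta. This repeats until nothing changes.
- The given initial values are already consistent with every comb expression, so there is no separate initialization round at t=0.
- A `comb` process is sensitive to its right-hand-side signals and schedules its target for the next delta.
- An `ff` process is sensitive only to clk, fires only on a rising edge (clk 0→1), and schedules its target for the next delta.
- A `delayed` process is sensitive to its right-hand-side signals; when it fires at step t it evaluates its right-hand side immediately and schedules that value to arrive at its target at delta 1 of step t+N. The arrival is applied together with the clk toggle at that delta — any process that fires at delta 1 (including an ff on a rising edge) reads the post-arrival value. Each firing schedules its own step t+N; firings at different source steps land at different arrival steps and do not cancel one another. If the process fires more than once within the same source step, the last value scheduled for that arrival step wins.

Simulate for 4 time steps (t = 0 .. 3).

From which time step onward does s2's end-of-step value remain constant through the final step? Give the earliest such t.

1

[bits: s2,s3,s1,s0,clk,s4]
t=0: Δ0=110100 Δ1=110110 Δ2=100110 Δ3=100011 | 3Δ
t=1: Δ0=100011 Δ1=000001 Δ2=000000 | 2Δ
t=2: Δ0=000000 Δ1=000010 Δ2=010010 Δ3=010111 | 3Δ
t=3: Δ0=010111 Δ1=010101 | 1Δ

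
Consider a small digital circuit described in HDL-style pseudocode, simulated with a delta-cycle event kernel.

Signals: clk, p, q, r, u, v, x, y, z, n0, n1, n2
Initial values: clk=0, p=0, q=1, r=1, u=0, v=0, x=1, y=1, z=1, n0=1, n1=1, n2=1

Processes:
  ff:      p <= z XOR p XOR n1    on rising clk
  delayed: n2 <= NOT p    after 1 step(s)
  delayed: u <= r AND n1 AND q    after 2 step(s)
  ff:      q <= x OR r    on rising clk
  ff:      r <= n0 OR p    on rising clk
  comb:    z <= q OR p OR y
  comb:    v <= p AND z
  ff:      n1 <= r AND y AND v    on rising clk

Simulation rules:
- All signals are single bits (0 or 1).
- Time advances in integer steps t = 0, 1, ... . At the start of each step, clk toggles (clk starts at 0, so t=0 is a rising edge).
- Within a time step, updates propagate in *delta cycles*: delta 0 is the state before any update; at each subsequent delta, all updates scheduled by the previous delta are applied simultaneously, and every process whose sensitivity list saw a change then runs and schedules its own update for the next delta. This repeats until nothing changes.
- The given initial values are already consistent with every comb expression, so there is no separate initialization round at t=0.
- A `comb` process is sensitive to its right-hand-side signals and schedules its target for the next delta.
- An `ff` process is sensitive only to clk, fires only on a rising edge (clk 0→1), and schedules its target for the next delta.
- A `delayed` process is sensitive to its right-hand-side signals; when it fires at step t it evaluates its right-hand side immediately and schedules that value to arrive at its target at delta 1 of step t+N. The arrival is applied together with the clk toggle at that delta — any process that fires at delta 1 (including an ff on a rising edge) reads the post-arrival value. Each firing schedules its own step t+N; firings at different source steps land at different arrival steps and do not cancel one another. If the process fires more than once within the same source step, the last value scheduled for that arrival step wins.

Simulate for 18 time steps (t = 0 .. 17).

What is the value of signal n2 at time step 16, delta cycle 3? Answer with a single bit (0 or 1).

0

t0.Δ0 r=1 q=1 x=1 n0=1 y=1 p=0 clk=0 n1=1 z=1 n2=1 v=0 u=0
t0.Δ1 r=1 q=1 x=1 n0=1 y=1 p=0 clk=1 n1=1 z=1 n2=1 v=0 u=0
t0.Δ2 r=1 q=1 x=1 n0=1 y=1 p=0 clk=1 n1=0 z=1 n2=1 v=0 u=0
t1.Δ0 r=1 q=1 x=1 n0=1 y=1 p=0 clk=1 n1=0 z=1 n2=1 v=0 u=0
t1.Δ1 r=1 q=1 x=1 n0=1 y=1 p=0 clk=0 n1=0 z=1 n2=1 v=0 u=0
t2.Δ0 r=1 q=1 x=1 n0=1 y=1 p=0 clk=0 n1=0 z=1 n2=1 v=0 u=0
t2.Δ1 r=1 q=1 x=1 n0=1 y=1 p=0 clk=1 n1=0 z=1 n2=1 v=0 u=0
t2.Δ2 r=1 q=1 x=1 n0=1 y=1 p=1 clk=1 n1=0 z=1 n2=1 v=0 u=0
t2.Δ3 r=1 q=1 x=1 n0=1 y=1 p=1 clk=1 n1=0 z=1 n2=1 v=1 u=0
t3.Δ0 r=1 q=1 x=1 n0=1 y=1 p=1 clk=1 n1=0 z=1 n2=1 v=1 u=0
t3.Δ1 r=1 q=1 x=1 n0=1 y=1 p=1 clk=0 n1=0 z=1 n2=0 v=1 u=0
t4.Δ0 r=1 q=1 x=1 n0=1 y=1 p=1 clk=0 n1=0 z=1 n2=0 v=1 u=0
t4.Δ1 r=1 q=1 x=1 n0=1 y=1 p=1 clk=1 n1=0 z=1 n2=0 v=1 u=0
t4.Δ2 r=1 q=1 x=1 n0=1 y=1 p=0 clk=1 n1=1 z=1 n2=0 v=1 u=0
t4.Δ3 r=1 q=1 x=1 n0=1 y=1 p=0 clk=1 n1=1 z=1 n2=0 v=0 u=0
t5.Δ0 r=1 q=1 x=1 n0=1 y=1 p=0 clk=1 n1=1 z=1 n2=0 v=0 u=0
t5.Δ1 r=1 q=1 x=1 n0=1 y=1 p=0 clk=0 n1=1 z=1 n2=1 v=0 u=0
t6.Δ0 r=1 q=1 x=1 n0=1 y=1 p=0 clk=0 n1=1 z=1 n2=1 v=0 u=0
t6.Δ1 r=1 q=1 x=1 n0=1 y=1 p=0 clk=1 n1=1 z=1 n2=1 v=0 u=1
t6.Δ2 r=1 q=1 x=1 n0=1 y=1 p=0 clk=1 n1=0 z=1 n2=1 v=0 u=1
t7.Δ0 r=1 q=1 x=1 n0=1 y=1 p=0 clk=1 n1=0 z=1 n2=1 v=0 u=1
t7.Δ1 r=1 q=1 x=1 n0=1 y=1 p=0 clk=0 n1=0 z=1 n2=1 v=0 u=1
t8.Δ0 r=1 q=1 x=1 n0=1 y=1 p=0 clk=0 n1=0 z=1 n2=1 v=0 u=1
t8.Δ1 r=1 q=1 x=1 n0=1 y=1 p=0 clk=1 n1=0 z=1 n2=1 v=0 u=0
t8.Δ2 r=1 q=1 x=1 n0=1 y=1 p=1 clk=1 n1=0 z=1 n2=1 v=0 u=0
t8.Δ3 r=1 q=1 x=1 n0=1 y=1 p=1 clk=1 n1=0 z=1 n2=1 v=1 u=0
t9.Δ0 r=1 q=1 x=1 n0=1 y=1 p=1 clk=1 n1=0 z=1 n2=1 v=1 u=0
t9.Δ1 r=1 q=1 x=1 n0=1 y=1 p=1 clk=0 n1=0 z=1 n2=0 v=1 u=0
t10.Δ0 r=1 q=1 x=1 n0=1 y=1 p=1 clk=0 n1=0 z=1 n2=0 v=1 u=0
t10.Δ1 r=1 q=1 x=1 n0=1 y=1 p=1 clk=1 n1=0 z=1 n2=0 v=1 u=0
t10.Δ2 r=1 q=1 x=1 n0=1 y=1 p=0 clk=1 n1=1 z=1 n2=0 v=1 u=0
t10.Δ3 r=1 q=1 x=1 n0=1 y=1 p=0 clk=1 n1=1 z=1 n2=0 v=0 u=0
t11.Δ0 r=1 q=1 x=1 n0=1 y=1 p=0 clk=1 n1=1 z=1 n2=0 v=0 u=0
t11.Δ1 r=1 q=1 x=1 n0=1 y=1 p=0 clk=0 n1=1 z=1 n2=1 v=0 u=0
t12.Δ0 r=1 q=1 x=1 n0=1 y=1 p=0 clk=0 n1=1 z=1 n2=1 v=0 u=0
t12.Δ1 r=1 q=1 x=1 n0=1 y=1 p=0 clk=1 n1=1 z=1 n2=1 v=0 u=1
t12.Δ2 r=1 q=1 x=1 n0=1 y=1 p=0 clk=1 n1=0 z=1 n2=1 v=0 u=1
t13.Δ0 r=1 q=1 x=1 n0=1 y=1 p=0 clk=1 n1=0 z=1 n2=1 v=0 u=1
t13.Δ1 r=1 q=1 x=1 n0=1 y=1 p=0 clk=0 n1=0 z=1 n2=1 v=0 u=1
t14.Δ0 r=1 q=1 x=1 n0=1 y=1 p=0 clk=0 n1=0 z=1 n2=1 v=0 u=1
t14.Δ1 r=1 q=1 x=1 n0=1 y=1 p=0 clk=1 n1=0 z=1 n2=1 v=0 u=0
t14.Δ2 r=1 q=1 x=1 n0=1 y=1 p=1 clk=1 n1=0 z=1 n2=1 v=0 u=0
t14.Δ3 r=1 q=1 x=1 n0=1 y=1 p=1 clk=1 n1=0 z=1 n2=1 v=1 u=0
t15.Δ0 r=1 q=1 x=1 n0=1 y=1 p=1 clk=1 n1=0 z=1 n2=1 v=1 u=0
t15.Δ1 r=1 q=1 x=1 n0=1 y=1 p=1 clk=0 n1=0 z=1 n2=0 v=1 u=0
t16.Δ0 r=1 q=1 x=1 n0=1 y=1 p=1 clk=0 n1=0 z=1 n2=0 v=1 u=0
t16.Δ1 r=1 q=1 x=1 n0=1 y=1 p=1 clk=1 n1=0 z=1 n2=0 v=1 u=0
t16.Δ2 r=1 q=1 x=1 n0=1 y=1 p=0 clk=1 n1=1 z=1 n2=0 v=1 u=0
t16.Δ3 r=1 q=1 x=1 n0=1 y=1 p=0 clk=1 n1=1 z=1 n2=0 v=0 u=0
t17.Δ0 r=1 q=1 x=1 n0=1 y=1 p=0 clk=1 n1=1 z=1 n2=0 v=0 u=0
t17.Δ1 r=1 q=1 x=1 n0=1 y=1 p=0 clk=0 n1=1 z=1 n2=1 v=0 u=0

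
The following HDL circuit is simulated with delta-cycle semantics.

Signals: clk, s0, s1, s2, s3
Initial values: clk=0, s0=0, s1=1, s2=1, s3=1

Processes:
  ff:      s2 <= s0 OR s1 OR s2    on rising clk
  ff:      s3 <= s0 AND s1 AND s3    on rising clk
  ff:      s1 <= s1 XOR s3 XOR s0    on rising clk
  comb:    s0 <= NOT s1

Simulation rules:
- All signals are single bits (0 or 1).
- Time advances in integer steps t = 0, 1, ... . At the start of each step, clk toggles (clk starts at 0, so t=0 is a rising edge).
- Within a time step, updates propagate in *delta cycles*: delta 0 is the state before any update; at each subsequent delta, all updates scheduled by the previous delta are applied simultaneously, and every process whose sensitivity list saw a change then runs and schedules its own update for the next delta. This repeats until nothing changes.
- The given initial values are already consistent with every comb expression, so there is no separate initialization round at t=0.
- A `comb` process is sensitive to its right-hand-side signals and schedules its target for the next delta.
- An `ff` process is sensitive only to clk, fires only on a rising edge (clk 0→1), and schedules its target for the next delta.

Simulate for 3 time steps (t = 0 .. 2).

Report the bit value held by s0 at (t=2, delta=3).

t0.Δ0 s3=1 s2=1 clk=0 s0=0 s1=1
t0.Δ1 s3=1 s2=1 clk=1 s0=0 s1=1
t0.Δ2 s3=0 s2=1 clk=1 s0=0 s1=0
t0.Δ3 s3=0 s2=1 clk=1 s0=1 s1=0
t1.Δ0 s3=0 s2=1 clk=1 s0=1 s1=0
t1.Δ1 s3=0 s2=1 clk=0 s0=1 s1=0
t2.Δ0 s3=0 s2=1 clk=0 s0=1 s1=0
t2.Δ1 s3=0 s2=1 clk=1 s0=1 s1=0
t2.Δ2 s3=0 s2=1 clk=1 s0=1 s1=1
t2.Δ3 s3=0 s2=1 clk=1 s0=0 s1=1

0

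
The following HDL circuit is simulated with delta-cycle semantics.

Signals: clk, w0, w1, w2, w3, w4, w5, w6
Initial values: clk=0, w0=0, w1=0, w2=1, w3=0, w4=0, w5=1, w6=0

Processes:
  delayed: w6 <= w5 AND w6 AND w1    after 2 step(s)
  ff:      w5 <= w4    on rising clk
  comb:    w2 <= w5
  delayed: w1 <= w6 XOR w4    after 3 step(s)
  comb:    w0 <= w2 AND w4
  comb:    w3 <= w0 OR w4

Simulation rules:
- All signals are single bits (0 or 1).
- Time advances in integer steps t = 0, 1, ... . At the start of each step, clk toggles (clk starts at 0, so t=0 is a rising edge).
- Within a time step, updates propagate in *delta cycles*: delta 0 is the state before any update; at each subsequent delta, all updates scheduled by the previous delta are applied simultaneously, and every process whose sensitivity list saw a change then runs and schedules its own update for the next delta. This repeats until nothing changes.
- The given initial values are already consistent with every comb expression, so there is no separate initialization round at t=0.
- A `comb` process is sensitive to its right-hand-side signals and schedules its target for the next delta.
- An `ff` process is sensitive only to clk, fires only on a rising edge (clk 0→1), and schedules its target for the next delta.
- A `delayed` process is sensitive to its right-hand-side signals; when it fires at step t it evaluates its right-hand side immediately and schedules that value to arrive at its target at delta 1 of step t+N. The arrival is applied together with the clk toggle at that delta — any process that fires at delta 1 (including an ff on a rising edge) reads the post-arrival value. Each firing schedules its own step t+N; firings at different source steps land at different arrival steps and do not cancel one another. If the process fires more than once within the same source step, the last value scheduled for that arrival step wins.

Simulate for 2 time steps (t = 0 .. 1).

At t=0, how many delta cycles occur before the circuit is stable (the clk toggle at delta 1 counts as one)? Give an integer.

t=0 Δ0: clk=0 w5=1 w0=0 w6=0 w1=0 w2=1 w3=0 w4=0
  Δ1: clk:0→1
  Δ2: w5:1→0
  Δ3: w2:1→0
  (3Δ to stable)
t=1 Δ0: clk=1 w5=0 w0=0 w6=0 w1=0 w2=0 w3=0 w4=0
  Δ1: clk:1→0
  (1Δ to stable)

3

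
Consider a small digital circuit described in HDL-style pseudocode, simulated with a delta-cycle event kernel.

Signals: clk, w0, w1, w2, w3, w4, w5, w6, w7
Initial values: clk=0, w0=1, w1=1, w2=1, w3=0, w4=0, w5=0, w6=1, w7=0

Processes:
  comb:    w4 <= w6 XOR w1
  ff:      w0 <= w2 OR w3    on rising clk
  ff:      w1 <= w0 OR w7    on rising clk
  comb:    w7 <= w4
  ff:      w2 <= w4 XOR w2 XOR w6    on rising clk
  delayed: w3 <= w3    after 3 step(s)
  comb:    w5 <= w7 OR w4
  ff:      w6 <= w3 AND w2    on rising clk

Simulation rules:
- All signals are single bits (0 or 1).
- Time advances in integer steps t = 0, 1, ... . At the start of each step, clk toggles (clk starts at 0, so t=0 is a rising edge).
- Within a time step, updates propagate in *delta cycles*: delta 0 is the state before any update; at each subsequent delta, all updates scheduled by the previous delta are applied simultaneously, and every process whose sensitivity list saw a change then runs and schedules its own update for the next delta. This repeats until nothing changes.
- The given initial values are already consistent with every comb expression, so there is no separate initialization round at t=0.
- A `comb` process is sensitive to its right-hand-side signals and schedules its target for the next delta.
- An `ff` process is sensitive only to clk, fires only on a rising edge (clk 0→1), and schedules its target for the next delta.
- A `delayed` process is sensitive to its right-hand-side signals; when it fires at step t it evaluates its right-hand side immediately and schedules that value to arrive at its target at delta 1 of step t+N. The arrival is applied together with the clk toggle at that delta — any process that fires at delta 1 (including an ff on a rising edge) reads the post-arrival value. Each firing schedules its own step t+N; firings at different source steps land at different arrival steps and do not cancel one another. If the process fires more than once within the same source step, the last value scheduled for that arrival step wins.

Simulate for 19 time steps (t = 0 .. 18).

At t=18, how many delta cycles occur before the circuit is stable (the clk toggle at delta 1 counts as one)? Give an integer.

[bits: w3,w5,w0,w7,w4,w6,w1,w2,clk]
t=0: Δ0=001001110 Δ1=001001111 Δ2=001000101 Δ3=001010101 Δ4=011110101 | 4Δ
t=1: Δ0=011110101 Δ1=011110100 | 1Δ
t=2: Δ0=011110100 Δ1=011110101 Δ2=010110111 | 2Δ
t=3: Δ0=010110111 Δ1=010110110 | 1Δ
t=4: Δ0=010110110 Δ1=010110111 Δ2=011110101 | 2Δ
t=5: Δ0=011110101 Δ1=011110100 | 1Δ
t=6: Δ0=011110100 Δ1=011110101 Δ2=010110111 | 2Δ
t=7: Δ0=010110111 Δ1=010110110 | 1Δ
t=8: Δ0=010110110 Δ1=010110111 Δ2=011110101 | 2Δ
t=9: Δ0=011110101 Δ1=011110100 | 1Δ
t=10: Δ0=011110100 Δ1=011110101 Δ2=010110111 | 2Δ
t=11: Δ0=010110111 Δ1=010110110 | 1Δ
t=12: Δ0=010110110 Δ1=010110111 Δ2=011110101 | 2Δ
t=13: Δ0=011110101 Δ1=011110100 | 1Δ
t=14: Δ0=011110100 Δ1=011110101 Δ2=010110111 | 2Δ
t=15: Δ0=010110111 Δ1=010110110 | 1Δ
t=16: Δ0=010110110 Δ1=010110111 Δ2=011110101 | 2Δ
t=17: Δ0=011110101 Δ1=011110100 | 1Δ
t=18: Δ0=011110100 Δ1=011110101 Δ2=010110111 | 2Δ

2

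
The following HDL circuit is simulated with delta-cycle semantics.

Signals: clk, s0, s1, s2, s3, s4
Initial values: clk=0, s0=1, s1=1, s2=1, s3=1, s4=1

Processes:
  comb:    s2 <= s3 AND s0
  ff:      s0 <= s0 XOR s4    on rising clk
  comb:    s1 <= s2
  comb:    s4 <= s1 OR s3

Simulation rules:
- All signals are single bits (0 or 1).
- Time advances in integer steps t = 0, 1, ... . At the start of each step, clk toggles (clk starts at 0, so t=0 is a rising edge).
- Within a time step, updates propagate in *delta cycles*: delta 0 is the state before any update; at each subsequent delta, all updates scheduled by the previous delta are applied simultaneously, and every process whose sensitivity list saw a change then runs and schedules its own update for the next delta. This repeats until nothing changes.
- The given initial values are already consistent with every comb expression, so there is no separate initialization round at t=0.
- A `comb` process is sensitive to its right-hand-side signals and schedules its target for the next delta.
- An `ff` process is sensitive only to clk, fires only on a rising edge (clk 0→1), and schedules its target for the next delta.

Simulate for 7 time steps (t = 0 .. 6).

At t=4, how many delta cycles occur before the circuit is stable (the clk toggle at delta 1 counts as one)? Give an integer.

t=0 Δ0: s0=1 s1=1 clk=0 s2=1 s4=1 s3=1
  Δ1: clk:0→1
  Δ2: s0:1→0
  Δ3: s2:1→0
  Δ4: s1:1→0
  (4Δ to stable)
t=1 Δ0: s0=0 s1=0 clk=1 s2=0 s4=1 s3=1
  Δ1: clk:1→0
  (1Δ to stable)
t=2 Δ0: s0=0 s1=0 clk=0 s2=0 s4=1 s3=1
  Δ1: clk:0→1
  Δ2: s0:0→1
  Δ3: s2:0→1
  Δ4: s1:0→1
  (4Δ to stable)
t=3 Δ0: s0=1 s1=1 clk=1 s2=1 s4=1 s3=1
  Δ1: clk:1→0
  (1Δ to stable)
t=4 Δ0: s0=1 s1=1 clk=0 s2=1 s4=1 s3=1
  Δ1: clk:0→1
  Δ2: s0:1→0
  Δ3: s2:1→0
  Δ4: s1:1→0
  (4Δ to stable)
t=5 Δ0: s0=0 s1=0 clk=1 s2=0 s4=1 s3=1
  Δ1: clk:1→0
  (1Δ to stable)
t=6 Δ0: s0=0 s1=0 clk=0 s2=0 s4=1 s3=1
  Δ1: clk:0→1
  Δ2: s0:0→1
  Δ3: s2:0→1
  Δ4: s1:0→1
  (4Δ to stable)

4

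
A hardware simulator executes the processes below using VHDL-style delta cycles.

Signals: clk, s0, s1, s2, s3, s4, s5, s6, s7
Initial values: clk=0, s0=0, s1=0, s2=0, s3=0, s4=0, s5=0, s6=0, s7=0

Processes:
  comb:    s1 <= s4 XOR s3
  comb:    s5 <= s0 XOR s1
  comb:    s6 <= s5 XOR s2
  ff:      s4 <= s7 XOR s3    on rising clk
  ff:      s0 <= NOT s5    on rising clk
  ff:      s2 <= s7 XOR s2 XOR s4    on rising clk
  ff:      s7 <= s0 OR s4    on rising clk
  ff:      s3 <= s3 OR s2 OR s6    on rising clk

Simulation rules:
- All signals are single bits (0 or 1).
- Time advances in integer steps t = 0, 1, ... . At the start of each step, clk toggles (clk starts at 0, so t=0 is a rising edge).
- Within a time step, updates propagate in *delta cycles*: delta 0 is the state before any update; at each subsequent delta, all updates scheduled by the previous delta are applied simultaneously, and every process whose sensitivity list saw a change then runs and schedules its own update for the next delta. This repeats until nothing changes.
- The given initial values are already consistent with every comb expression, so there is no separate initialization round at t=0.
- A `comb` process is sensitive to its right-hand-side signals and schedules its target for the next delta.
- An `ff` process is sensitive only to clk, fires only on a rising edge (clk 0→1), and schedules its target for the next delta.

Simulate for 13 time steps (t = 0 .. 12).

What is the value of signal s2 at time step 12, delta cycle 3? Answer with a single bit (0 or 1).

1

t=0 Δ0: s2=0 s7=0 s3=0 s6=0 s5=0 s4=0 s0=0 s1=0 clk=0
  Δ1: clk:0→1
  Δ2: s0:0→1
  Δ3: s5:0→1
  Δ4: s6:0→1
  (4Δ to stable)
t=1 Δ0: s2=0 s7=0 s3=0 s6=1 s5=1 s4=0 s0=1 s1=0 clk=1
  Δ1: clk:1→0
  (1Δ to stable)
t=2 Δ0: s2=0 s7=0 s3=0 s6=1 s5=1 s4=0 s0=1 s1=0 clk=0
  Δ1: clk:0→1
  Δ2: s7:0→1, s3:0→1, s0:1→0
  Δ3: s5:1→0, s1:0→1
  Δ4: s6:1→0, s5:0→1
  Δ5: s6:0→1
  (5Δ to stable)
t=3 Δ0: s2=0 s7=1 s3=1 s6=1 s5=1 s4=0 s0=0 s1=1 clk=1
  Δ1: clk:1→0
  (1Δ to stable)
t=4 Δ0: s2=0 s7=1 s3=1 s6=1 s5=1 s4=0 s0=0 s1=1 clk=0
  Δ1: clk:0→1
  Δ2: s2:0→1, s7:1→0
  Δ3: s6:1→0
  (3Δ to stable)
t=5 Δ0: s2=1 s7=0 s3=1 s6=0 s5=1 s4=0 s0=0 s1=1 clk=1
  Δ1: clk:1→0
  (1Δ to stable)
t=6 Δ0: s2=1 s7=0 s3=1 s6=0 s5=1 s4=0 s0=0 s1=1 clk=0
  Δ1: clk:0→1
  Δ2: s4:0→1
  Δ3: s1:1→0
  Δ4: s5:1→0
  Δ5: s6:0→1
  (5Δ to stable)
t=7 Δ0: s2=1 s7=0 s3=1 s6=1 s5=0 s4=1 s0=0 s1=0 clk=1
  Δ1: clk:1→0
  (1Δ to stable)
t=8 Δ0: s2=1 s7=0 s3=1 s6=1 s5=0 s4=1 s0=0 s1=0 clk=0
  Δ1: clk:0→1
  Δ2: s2:1→0, s7:0→1, s0:0→1
  Δ3: s6:1→0, s5:0→1
  Δ4: s6:0→1
  (4Δ to stable)
t=9 Δ0: s2=0 s7=1 s3=1 s6=1 s5=1 s4=1 s0=1 s1=0 clk=1
  Δ1: clk:1→0
  (1Δ to stable)
t=10 Δ0: s2=0 s7=1 s3=1 s6=1 s5=1 s4=1 s0=1 s1=0 clk=0
  Δ1: clk:0→1
  Δ2: s4:1→0, s0:1→0
  Δ3: s5:1→0, s1:0→1
  Δ4: s6:1→0, s5:0→1
  Δ5: s6:0→1
  (5Δ to stable)
t=11 Δ0: s2=0 s7=1 s3=1 s6=1 s5=1 s4=0 s0=0 s1=1 clk=1
  Δ1: clk:1→0
  (1Δ to stable)
t=12 Δ0: s2=0 s7=1 s3=1 s6=1 s5=1 s4=0 s0=0 s1=1 clk=0
  Δ1: clk:0→1
  Δ2: s2:0→1, s7:1→0
  Δ3: s6:1→0
  (3Δ to stable)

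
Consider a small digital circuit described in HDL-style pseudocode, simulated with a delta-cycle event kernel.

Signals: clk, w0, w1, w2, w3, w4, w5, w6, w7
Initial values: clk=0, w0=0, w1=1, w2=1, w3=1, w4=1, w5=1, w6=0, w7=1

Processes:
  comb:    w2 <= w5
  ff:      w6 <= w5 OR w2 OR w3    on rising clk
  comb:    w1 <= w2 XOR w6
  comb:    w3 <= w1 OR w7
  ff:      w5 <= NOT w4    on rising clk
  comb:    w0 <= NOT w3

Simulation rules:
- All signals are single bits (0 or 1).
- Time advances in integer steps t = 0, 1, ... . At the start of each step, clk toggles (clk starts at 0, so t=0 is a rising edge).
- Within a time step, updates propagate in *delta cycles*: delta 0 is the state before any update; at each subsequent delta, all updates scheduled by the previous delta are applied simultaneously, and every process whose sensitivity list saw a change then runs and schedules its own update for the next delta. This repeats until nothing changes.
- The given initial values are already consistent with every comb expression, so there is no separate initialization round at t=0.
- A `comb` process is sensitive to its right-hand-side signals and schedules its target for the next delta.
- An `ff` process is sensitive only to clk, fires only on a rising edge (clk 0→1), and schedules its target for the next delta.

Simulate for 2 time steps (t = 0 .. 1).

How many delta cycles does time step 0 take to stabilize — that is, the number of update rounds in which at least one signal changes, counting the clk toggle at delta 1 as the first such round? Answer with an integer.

4

[bits: w3,w0,w2,w7,w4,w5,clk,w1,w6]
t=0: Δ0=101111010 Δ1=101111110 Δ2=101110111 Δ3=100110101 Δ4=100110111 | 4Δ
t=1: Δ0=100110111 Δ1=100110011 | 1Δ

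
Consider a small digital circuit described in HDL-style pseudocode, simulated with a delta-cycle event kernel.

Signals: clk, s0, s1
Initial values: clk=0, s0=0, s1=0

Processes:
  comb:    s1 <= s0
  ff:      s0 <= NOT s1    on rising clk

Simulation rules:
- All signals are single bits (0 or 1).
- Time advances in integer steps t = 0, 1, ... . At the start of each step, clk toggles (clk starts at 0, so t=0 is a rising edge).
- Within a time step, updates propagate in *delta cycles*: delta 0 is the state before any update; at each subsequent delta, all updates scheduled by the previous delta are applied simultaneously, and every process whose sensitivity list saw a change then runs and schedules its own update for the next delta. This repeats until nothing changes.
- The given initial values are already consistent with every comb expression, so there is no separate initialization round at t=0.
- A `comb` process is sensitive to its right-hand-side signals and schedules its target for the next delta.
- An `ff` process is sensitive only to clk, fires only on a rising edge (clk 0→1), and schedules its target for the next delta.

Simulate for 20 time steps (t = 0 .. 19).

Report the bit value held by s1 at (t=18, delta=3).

t=0 Δ0: s1=0 clk=0 s0=0
  Δ1: clk:0→1
  Δ2: s0:0→1
  Δ3: s1:0→1
  (3Δ to stable)
t=1 Δ0: s1=1 clk=1 s0=1
  Δ1: clk:1→0
  (1Δ to stable)
t=2 Δ0: s1=1 clk=0 s0=1
  Δ1: clk:0→1
  Δ2: s0:1→0
  Δ3: s1:1→0
  (3Δ to stable)
t=3 Δ0: s1=0 clk=1 s0=0
  Δ1: clk:1→0
  (1Δ to stable)
t=4 Δ0: s1=0 clk=0 s0=0
  Δ1: clk:0→1
  Δ2: s0:0→1
  Δ3: s1:0→1
  (3Δ to stable)
t=5 Δ0: s1=1 clk=1 s0=1
  Δ1: clk:1→0
  (1Δ to stable)
t=6 Δ0: s1=1 clk=0 s0=1
  Δ1: clk:0→1
  Δ2: s0:1→0
  Δ3: s1:1→0
  (3Δ to stable)
t=7 Δ0: s1=0 clk=1 s0=0
  Δ1: clk:1→0
  (1Δ to stable)
t=8 Δ0: s1=0 clk=0 s0=0
  Δ1: clk:0→1
  Δ2: s0:0→1
  Δ3: s1:0→1
  (3Δ to stable)
t=9 Δ0: s1=1 clk=1 s0=1
  Δ1: clk:1→0
  (1Δ to stable)
t=10 Δ0: s1=1 clk=0 s0=1
  Δ1: clk:0→1
  Δ2: s0:1→0
  Δ3: s1:1→0
  (3Δ to stable)
t=11 Δ0: s1=0 clk=1 s0=0
  Δ1: clk:1→0
  (1Δ to stable)
t=12 Δ0: s1=0 clk=0 s0=0
  Δ1: clk:0→1
  Δ2: s0:0→1
  Δ3: s1:0→1
  (3Δ to stable)
t=13 Δ0: s1=1 clk=1 s0=1
  Δ1: clk:1→0
  (1Δ to stable)
t=14 Δ0: s1=1 clk=0 s0=1
  Δ1: clk:0→1
  Δ2: s0:1→0
  Δ3: s1:1→0
  (3Δ to stable)
t=15 Δ0: s1=0 clk=1 s0=0
  Δ1: clk:1→0
  (1Δ to stable)
t=16 Δ0: s1=0 clk=0 s0=0
  Δ1: clk:0→1
  Δ2: s0:0→1
  Δ3: s1:0→1
  (3Δ to stable)
t=17 Δ0: s1=1 clk=1 s0=1
  Δ1: clk:1→0
  (1Δ to stable)
t=18 Δ0: s1=1 clk=0 s0=1
  Δ1: clk:0→1
  Δ2: s0:1→0
  Δ3: s1:1→0
  (3Δ to stable)
t=19 Δ0: s1=0 clk=1 s0=0
  Δ1: clk:1→0
  (1Δ to stable)

0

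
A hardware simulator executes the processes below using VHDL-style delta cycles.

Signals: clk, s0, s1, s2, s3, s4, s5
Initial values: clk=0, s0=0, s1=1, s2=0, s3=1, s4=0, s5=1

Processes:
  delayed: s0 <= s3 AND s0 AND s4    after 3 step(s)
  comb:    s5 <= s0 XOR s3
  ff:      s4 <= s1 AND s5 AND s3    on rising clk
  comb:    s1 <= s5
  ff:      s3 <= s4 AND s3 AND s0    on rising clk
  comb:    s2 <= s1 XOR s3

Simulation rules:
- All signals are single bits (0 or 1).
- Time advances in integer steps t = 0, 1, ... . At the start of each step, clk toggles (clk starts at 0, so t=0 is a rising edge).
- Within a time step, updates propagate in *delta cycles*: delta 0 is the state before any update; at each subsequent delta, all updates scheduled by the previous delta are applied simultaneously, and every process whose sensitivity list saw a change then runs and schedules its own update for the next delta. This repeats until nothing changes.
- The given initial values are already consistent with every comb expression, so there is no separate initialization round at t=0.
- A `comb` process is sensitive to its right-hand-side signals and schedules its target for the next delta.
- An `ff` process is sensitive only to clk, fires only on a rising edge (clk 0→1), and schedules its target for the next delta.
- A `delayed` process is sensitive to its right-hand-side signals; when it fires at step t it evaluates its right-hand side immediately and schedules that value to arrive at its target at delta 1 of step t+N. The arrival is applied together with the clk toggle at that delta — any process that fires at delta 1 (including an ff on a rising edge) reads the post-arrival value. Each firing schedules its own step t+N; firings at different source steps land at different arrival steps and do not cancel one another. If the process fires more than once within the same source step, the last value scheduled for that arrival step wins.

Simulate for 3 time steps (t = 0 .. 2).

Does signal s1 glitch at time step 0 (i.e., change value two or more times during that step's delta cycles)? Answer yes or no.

[bits: s5,clk,s0,s2,s4,s1,s3]
t=0: Δ0=1000011 Δ1=1100011 Δ2=1100110 Δ3=0101110 Δ4=0101100 Δ5=0100100 | 5Δ
t=1: Δ0=0100100 Δ1=0000100 | 1Δ
t=2: Δ0=0000100 Δ1=0100100 Δ2=0100000 | 2Δ

no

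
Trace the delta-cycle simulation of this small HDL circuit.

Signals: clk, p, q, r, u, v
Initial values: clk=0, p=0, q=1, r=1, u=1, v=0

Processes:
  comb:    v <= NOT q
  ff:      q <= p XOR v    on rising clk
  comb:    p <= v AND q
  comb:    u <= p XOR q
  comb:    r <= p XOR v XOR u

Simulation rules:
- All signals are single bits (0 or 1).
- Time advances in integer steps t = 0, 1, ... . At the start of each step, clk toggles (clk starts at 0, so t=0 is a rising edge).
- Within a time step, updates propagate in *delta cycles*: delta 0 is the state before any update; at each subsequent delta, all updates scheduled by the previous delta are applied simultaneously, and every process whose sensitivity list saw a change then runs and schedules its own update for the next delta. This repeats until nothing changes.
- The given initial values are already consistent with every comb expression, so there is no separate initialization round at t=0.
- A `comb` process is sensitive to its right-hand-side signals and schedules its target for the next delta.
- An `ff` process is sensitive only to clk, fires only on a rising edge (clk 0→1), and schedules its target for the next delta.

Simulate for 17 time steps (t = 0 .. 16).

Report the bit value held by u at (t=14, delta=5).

[bits: p,r,v,clk,u,q]
t=0: Δ0=010011 Δ1=010111 Δ2=010110 Δ3=011100 | 3Δ
t=1: Δ0=011100 Δ1=011000 | 1Δ
t=2: Δ0=011000 Δ1=011100 Δ2=011101 Δ3=110111 Δ4=000101 Δ5=000111 Δ6=010111 | 6Δ
t=3: Δ0=010111 Δ1=010011 | 1Δ
t=4: Δ0=010011 Δ1=010111 Δ2=010110 Δ3=011100 | 3Δ
t=5: Δ0=011100 Δ1=011000 | 1Δ
t=6: Δ0=011000 Δ1=011100 Δ2=011101 Δ3=110111 Δ4=000101 Δ5=000111 Δ6=010111 | 6Δ
t=7: Δ0=010111 Δ1=010011 | 1Δ
t=8: Δ0=010011 Δ1=010111 Δ2=010110 Δ3=011100 | 3Δ
t=9: Δ0=011100 Δ1=011000 | 1Δ
t=10: Δ0=011000 Δ1=011100 Δ2=011101 Δ3=110111 Δ4=000101 Δ5=000111 Δ6=010111 | 6Δ
t=11: Δ0=010111 Δ1=010011 | 1Δ
t=12: Δ0=010011 Δ1=010111 Δ2=010110 Δ3=011100 | 3Δ
t=13: Δ0=011100 Δ1=011000 | 1Δ
t=14: Δ0=011000 Δ1=011100 Δ2=011101 Δ3=110111 Δ4=000101 Δ5=000111 Δ6=010111 | 6Δ
t=15: Δ0=010111 Δ1=010011 | 1Δ
t=16: Δ0=010011 Δ1=010111 Δ2=010110 Δ3=011100 | 3Δ

1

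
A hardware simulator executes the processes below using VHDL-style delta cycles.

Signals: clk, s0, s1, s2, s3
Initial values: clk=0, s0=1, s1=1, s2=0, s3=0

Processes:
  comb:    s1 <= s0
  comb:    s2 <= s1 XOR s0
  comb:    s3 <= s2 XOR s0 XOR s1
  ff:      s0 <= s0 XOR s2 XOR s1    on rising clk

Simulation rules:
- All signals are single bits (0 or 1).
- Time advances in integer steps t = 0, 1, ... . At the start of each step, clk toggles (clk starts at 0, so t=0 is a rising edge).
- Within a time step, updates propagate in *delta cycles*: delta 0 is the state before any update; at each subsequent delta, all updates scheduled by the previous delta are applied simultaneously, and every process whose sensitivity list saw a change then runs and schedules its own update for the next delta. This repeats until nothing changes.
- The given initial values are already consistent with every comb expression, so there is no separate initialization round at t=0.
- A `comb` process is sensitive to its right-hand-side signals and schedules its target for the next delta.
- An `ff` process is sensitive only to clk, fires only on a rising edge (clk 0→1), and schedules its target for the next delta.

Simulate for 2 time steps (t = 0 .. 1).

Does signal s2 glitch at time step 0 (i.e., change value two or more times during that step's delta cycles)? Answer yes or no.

yes

[bits: s1,s2,s3,clk,s0]
t=0: Δ0=10001 Δ1=10011 Δ2=10010 Δ3=01110 Δ4=00110 Δ5=00010 | 5Δ
t=1: Δ0=00010 Δ1=00000 | 1Δ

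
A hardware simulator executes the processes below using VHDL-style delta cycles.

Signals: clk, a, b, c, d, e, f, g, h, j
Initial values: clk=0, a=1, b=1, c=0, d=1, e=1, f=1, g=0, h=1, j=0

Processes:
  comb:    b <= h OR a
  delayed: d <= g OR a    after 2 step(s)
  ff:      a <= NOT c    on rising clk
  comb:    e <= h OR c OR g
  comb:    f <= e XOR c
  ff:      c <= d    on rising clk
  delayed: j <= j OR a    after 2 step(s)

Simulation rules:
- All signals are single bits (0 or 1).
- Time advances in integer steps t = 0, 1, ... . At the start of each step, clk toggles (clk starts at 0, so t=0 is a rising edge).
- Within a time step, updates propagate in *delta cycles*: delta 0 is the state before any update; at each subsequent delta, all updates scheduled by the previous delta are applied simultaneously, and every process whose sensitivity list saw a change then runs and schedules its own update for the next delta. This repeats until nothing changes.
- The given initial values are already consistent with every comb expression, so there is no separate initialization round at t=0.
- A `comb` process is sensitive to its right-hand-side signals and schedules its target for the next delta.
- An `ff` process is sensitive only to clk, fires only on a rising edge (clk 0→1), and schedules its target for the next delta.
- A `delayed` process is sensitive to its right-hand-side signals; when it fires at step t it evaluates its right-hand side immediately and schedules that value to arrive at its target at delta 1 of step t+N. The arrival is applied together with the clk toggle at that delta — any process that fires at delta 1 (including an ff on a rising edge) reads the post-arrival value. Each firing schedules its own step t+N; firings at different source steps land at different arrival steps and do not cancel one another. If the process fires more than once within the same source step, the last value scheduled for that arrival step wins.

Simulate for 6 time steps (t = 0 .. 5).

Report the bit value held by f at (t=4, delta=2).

t0.Δ0 f=1 clk=0 g=0 b=1 j=0 c=0 e=1 a=1 h=1 d=1
t0.Δ1 f=1 clk=1 g=0 b=1 j=0 c=0 e=1 a=1 h=1 d=1
t0.Δ2 f=1 clk=1 g=0 b=1 j=0 c=1 e=1 a=1 h=1 d=1
t0.Δ3 f=0 clk=1 g=0 b=1 j=0 c=1 e=1 a=1 h=1 d=1
t1.Δ0 f=0 clk=1 g=0 b=1 j=0 c=1 e=1 a=1 h=1 d=1
t1.Δ1 f=0 clk=0 g=0 b=1 j=0 c=1 e=1 a=1 h=1 d=1
t2.Δ0 f=0 clk=0 g=0 b=1 j=0 c=1 e=1 a=1 h=1 d=1
t2.Δ1 f=0 clk=1 g=0 b=1 j=0 c=1 e=1 a=1 h=1 d=1
t2.Δ2 f=0 clk=1 g=0 b=1 j=0 c=1 e=1 a=0 h=1 d=1
t3.Δ0 f=0 clk=1 g=0 b=1 j=0 c=1 e=1 a=0 h=1 d=1
t3.Δ1 f=0 clk=0 g=0 b=1 j=0 c=1 e=1 a=0 h=1 d=1
t4.Δ0 f=0 clk=0 g=0 b=1 j=0 c=1 e=1 a=0 h=1 d=1
t4.Δ1 f=0 clk=1 g=0 b=1 j=0 c=1 e=1 a=0 h=1 d=0
t4.Δ2 f=0 clk=1 g=0 b=1 j=0 c=0 e=1 a=0 h=1 d=0
t4.Δ3 f=1 clk=1 g=0 b=1 j=0 c=0 e=1 a=0 h=1 d=0
t5.Δ0 f=1 clk=1 g=0 b=1 j=0 c=0 e=1 a=0 h=1 d=0
t5.Δ1 f=1 clk=0 g=0 b=1 j=0 c=0 e=1 a=0 h=1 d=0

0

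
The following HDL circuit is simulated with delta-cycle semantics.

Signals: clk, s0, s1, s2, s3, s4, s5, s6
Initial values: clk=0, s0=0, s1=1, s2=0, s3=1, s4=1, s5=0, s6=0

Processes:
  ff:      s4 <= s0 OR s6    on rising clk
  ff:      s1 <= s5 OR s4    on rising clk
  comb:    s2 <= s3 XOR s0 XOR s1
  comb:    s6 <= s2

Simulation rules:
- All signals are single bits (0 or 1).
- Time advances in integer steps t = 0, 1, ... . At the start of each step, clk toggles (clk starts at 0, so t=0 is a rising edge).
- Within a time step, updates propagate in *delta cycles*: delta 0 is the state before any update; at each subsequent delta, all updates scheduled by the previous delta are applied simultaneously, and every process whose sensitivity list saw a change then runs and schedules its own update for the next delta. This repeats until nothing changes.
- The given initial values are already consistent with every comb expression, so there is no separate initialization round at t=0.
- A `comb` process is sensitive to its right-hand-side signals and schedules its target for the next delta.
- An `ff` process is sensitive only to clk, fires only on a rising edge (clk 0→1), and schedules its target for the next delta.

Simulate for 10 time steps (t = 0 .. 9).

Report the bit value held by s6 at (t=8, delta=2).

t=0 Δ0: s5=0 s0=0 s2=0 s3=1 s1=1 clk=0 s6=0 s4=1
  Δ1: clk:0→1
  Δ2: s4:1→0
  (2Δ to stable)
t=1 Δ0: s5=0 s0=0 s2=0 s3=1 s1=1 clk=1 s6=0 s4=0
  Δ1: clk:1→0
  (1Δ to stable)
t=2 Δ0: s5=0 s0=0 s2=0 s3=1 s1=1 clk=0 s6=0 s4=0
  Δ1: clk:0→1
  Δ2: s1:1→0
  Δ3: s2:0→1
  Δ4: s6:0→1
  (4Δ to stable)
t=3 Δ0: s5=0 s0=0 s2=1 s3=1 s1=0 clk=1 s6=1 s4=0
  Δ1: clk:1→0
  (1Δ to stable)
t=4 Δ0: s5=0 s0=0 s2=1 s3=1 s1=0 clk=0 s6=1 s4=0
  Δ1: clk:0→1
  Δ2: s4:0→1
  (2Δ to stable)
t=5 Δ0: s5=0 s0=0 s2=1 s3=1 s1=0 clk=1 s6=1 s4=1
  Δ1: clk:1→0
  (1Δ to stable)
t=6 Δ0: s5=0 s0=0 s2=1 s3=1 s1=0 clk=0 s6=1 s4=1
  Δ1: clk:0→1
  Δ2: s1:0→1
  Δ3: s2:1→0
  Δ4: s6:1→0
  (4Δ to stable)
t=7 Δ0: s5=0 s0=0 s2=0 s3=1 s1=1 clk=1 s6=0 s4=1
  Δ1: clk:1→0
  (1Δ to stable)
t=8 Δ0: s5=0 s0=0 s2=0 s3=1 s1=1 clk=0 s6=0 s4=1
  Δ1: clk:0→1
  Δ2: s4:1→0
  (2Δ to stable)
t=9 Δ0: s5=0 s0=0 s2=0 s3=1 s1=1 clk=1 s6=0 s4=0
  Δ1: clk:1→0
  (1Δ to stable)

0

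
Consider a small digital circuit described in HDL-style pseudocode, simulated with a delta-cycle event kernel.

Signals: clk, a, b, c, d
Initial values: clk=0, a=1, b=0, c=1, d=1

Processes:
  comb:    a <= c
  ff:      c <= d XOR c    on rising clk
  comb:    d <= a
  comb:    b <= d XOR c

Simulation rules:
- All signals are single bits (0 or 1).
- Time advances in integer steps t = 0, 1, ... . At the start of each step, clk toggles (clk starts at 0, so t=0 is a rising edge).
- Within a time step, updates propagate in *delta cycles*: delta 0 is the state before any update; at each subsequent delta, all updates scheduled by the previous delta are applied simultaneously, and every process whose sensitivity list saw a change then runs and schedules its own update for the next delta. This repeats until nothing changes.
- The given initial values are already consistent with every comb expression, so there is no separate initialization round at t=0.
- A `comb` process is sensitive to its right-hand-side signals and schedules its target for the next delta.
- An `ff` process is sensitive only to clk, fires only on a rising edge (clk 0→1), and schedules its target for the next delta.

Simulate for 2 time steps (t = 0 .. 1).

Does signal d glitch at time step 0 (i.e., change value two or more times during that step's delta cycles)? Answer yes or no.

t0.Δ0 d=1 clk=0 a=1 c=1 b=0
t0.Δ1 d=1 clk=1 a=1 c=1 b=0
t0.Δ2 d=1 clk=1 a=1 c=0 b=0
t0.Δ3 d=1 clk=1 a=0 c=0 b=1
t0.Δ4 d=0 clk=1 a=0 c=0 b=1
t0.Δ5 d=0 clk=1 a=0 c=0 b=0
t1.Δ0 d=0 clk=1 a=0 c=0 b=0
t1.Δ1 d=0 clk=0 a=0 c=0 b=0

no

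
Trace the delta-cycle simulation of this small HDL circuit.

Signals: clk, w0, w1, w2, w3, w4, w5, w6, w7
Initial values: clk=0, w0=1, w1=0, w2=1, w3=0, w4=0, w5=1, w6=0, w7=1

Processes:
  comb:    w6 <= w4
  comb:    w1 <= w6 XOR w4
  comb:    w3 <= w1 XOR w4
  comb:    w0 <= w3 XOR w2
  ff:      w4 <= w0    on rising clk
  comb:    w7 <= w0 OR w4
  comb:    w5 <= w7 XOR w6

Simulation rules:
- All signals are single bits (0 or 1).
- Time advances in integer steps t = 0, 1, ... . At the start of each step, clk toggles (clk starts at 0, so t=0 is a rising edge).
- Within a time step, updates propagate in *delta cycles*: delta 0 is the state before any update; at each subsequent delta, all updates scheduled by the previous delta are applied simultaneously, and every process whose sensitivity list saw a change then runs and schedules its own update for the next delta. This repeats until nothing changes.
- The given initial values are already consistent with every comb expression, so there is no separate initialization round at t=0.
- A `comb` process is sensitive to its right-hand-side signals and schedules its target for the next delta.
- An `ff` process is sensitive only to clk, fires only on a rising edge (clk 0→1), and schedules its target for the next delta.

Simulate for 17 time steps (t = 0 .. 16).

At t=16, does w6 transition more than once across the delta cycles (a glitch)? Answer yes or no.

t0.Δ0 w1=0 w7=1 w3=0 w6=0 clk=0 w2=1 w4=0 w5=1 w0=1
t0.Δ1 w1=0 w7=1 w3=0 w6=0 clk=1 w2=1 w4=0 w5=1 w0=1
t0.Δ2 w1=0 w7=1 w3=0 w6=0 clk=1 w2=1 w4=1 w5=1 w0=1
t0.Δ3 w1=1 w7=1 w3=1 w6=1 clk=1 w2=1 w4=1 w5=1 w0=1
t0.Δ4 w1=0 w7=1 w3=0 w6=1 clk=1 w2=1 w4=1 w5=0 w0=0
t0.Δ5 w1=0 w7=1 w3=1 w6=1 clk=1 w2=1 w4=1 w5=0 w0=1
t0.Δ6 w1=0 w7=1 w3=1 w6=1 clk=1 w2=1 w4=1 w5=0 w0=0
t1.Δ0 w1=0 w7=1 w3=1 w6=1 clk=1 w2=1 w4=1 w5=0 w0=0
t1.Δ1 w1=0 w7=1 w3=1 w6=1 clk=0 w2=1 w4=1 w5=0 w0=0
t2.Δ0 w1=0 w7=1 w3=1 w6=1 clk=0 w2=1 w4=1 w5=0 w0=0
t2.Δ1 w1=0 w7=1 w3=1 w6=1 clk=1 w2=1 w4=1 w5=0 w0=0
t2.Δ2 w1=0 w7=1 w3=1 w6=1 clk=1 w2=1 w4=0 w5=0 w0=0
t2.Δ3 w1=1 w7=0 w3=0 w6=0 clk=1 w2=1 w4=0 w5=0 w0=0
t2.Δ4 w1=0 w7=0 w3=1 w6=0 clk=1 w2=1 w4=0 w5=0 w0=1
t2.Δ5 w1=0 w7=1 w3=0 w6=0 clk=1 w2=1 w4=0 w5=0 w0=0
t2.Δ6 w1=0 w7=0 w3=0 w6=0 clk=1 w2=1 w4=0 w5=1 w0=1
t2.Δ7 w1=0 w7=1 w3=0 w6=0 clk=1 w2=1 w4=0 w5=0 w0=1
t2.Δ8 w1=0 w7=1 w3=0 w6=0 clk=1 w2=1 w4=0 w5=1 w0=1
t3.Δ0 w1=0 w7=1 w3=0 w6=0 clk=1 w2=1 w4=0 w5=1 w0=1
t3.Δ1 w1=0 w7=1 w3=0 w6=0 clk=0 w2=1 w4=0 w5=1 w0=1
t4.Δ0 w1=0 w7=1 w3=0 w6=0 clk=0 w2=1 w4=0 w5=1 w0=1
t4.Δ1 w1=0 w7=1 w3=0 w6=0 clk=1 w2=1 w4=0 w5=1 w0=1
t4.Δ2 w1=0 w7=1 w3=0 w6=0 clk=1 w2=1 w4=1 w5=1 w0=1
t4.Δ3 w1=1 w7=1 w3=1 w6=1 clk=1 w2=1 w4=1 w5=1 w0=1
t4.Δ4 w1=0 w7=1 w3=0 w6=1 clk=1 w2=1 w4=1 w5=0 w0=0
t4.Δ5 w1=0 w7=1 w3=1 w6=1 clk=1 w2=1 w4=1 w5=0 w0=1
t4.Δ6 w1=0 w7=1 w3=1 w6=1 clk=1 w2=1 w4=1 w5=0 w0=0
t5.Δ0 w1=0 w7=1 w3=1 w6=1 clk=1 w2=1 w4=1 w5=0 w0=0
t5.Δ1 w1=0 w7=1 w3=1 w6=1 clk=0 w2=1 w4=1 w5=0 w0=0
t6.Δ0 w1=0 w7=1 w3=1 w6=1 clk=0 w2=1 w4=1 w5=0 w0=0
t6.Δ1 w1=0 w7=1 w3=1 w6=1 clk=1 w2=1 w4=1 w5=0 w0=0
t6.Δ2 w1=0 w7=1 w3=1 w6=1 clk=1 w2=1 w4=0 w5=0 w0=0
t6.Δ3 w1=1 w7=0 w3=0 w6=0 clk=1 w2=1 w4=0 w5=0 w0=0
t6.Δ4 w1=0 w7=0 w3=1 w6=0 clk=1 w2=1 w4=0 w5=0 w0=1
t6.Δ5 w1=0 w7=1 w3=0 w6=0 clk=1 w2=1 w4=0 w5=0 w0=0
t6.Δ6 w1=0 w7=0 w3=0 w6=0 clk=1 w2=1 w4=0 w5=1 w0=1
t6.Δ7 w1=0 w7=1 w3=0 w6=0 clk=1 w2=1 w4=0 w5=0 w0=1
t6.Δ8 w1=0 w7=1 w3=0 w6=0 clk=1 w2=1 w4=0 w5=1 w0=1
t7.Δ0 w1=0 w7=1 w3=0 w6=0 clk=1 w2=1 w4=0 w5=1 w0=1
t7.Δ1 w1=0 w7=1 w3=0 w6=0 clk=0 w2=1 w4=0 w5=1 w0=1
t8.Δ0 w1=0 w7=1 w3=0 w6=0 clk=0 w2=1 w4=0 w5=1 w0=1
t8.Δ1 w1=0 w7=1 w3=0 w6=0 clk=1 w2=1 w4=0 w5=1 w0=1
t8.Δ2 w1=0 w7=1 w3=0 w6=0 clk=1 w2=1 w4=1 w5=1 w0=1
t8.Δ3 w1=1 w7=1 w3=1 w6=1 clk=1 w2=1 w4=1 w5=1 w0=1
t8.Δ4 w1=0 w7=1 w3=0 w6=1 clk=1 w2=1 w4=1 w5=0 w0=0
t8.Δ5 w1=0 w7=1 w3=1 w6=1 clk=1 w2=1 w4=1 w5=0 w0=1
t8.Δ6 w1=0 w7=1 w3=1 w6=1 clk=1 w2=1 w4=1 w5=0 w0=0
t9.Δ0 w1=0 w7=1 w3=1 w6=1 clk=1 w2=1 w4=1 w5=0 w0=0
t9.Δ1 w1=0 w7=1 w3=1 w6=1 clk=0 w2=1 w4=1 w5=0 w0=0
t10.Δ0 w1=0 w7=1 w3=1 w6=1 clk=0 w2=1 w4=1 w5=0 w0=0
t10.Δ1 w1=0 w7=1 w3=1 w6=1 clk=1 w2=1 w4=1 w5=0 w0=0
t10.Δ2 w1=0 w7=1 w3=1 w6=1 clk=1 w2=1 w4=0 w5=0 w0=0
t10.Δ3 w1=1 w7=0 w3=0 w6=0 clk=1 w2=1 w4=0 w5=0 w0=0
t10.Δ4 w1=0 w7=0 w3=1 w6=0 clk=1 w2=1 w4=0 w5=0 w0=1
t10.Δ5 w1=0 w7=1 w3=0 w6=0 clk=1 w2=1 w4=0 w5=0 w0=0
t10.Δ6 w1=0 w7=0 w3=0 w6=0 clk=1 w2=1 w4=0 w5=1 w0=1
t10.Δ7 w1=0 w7=1 w3=0 w6=0 clk=1 w2=1 w4=0 w5=0 w0=1
t10.Δ8 w1=0 w7=1 w3=0 w6=0 clk=1 w2=1 w4=0 w5=1 w0=1
t11.Δ0 w1=0 w7=1 w3=0 w6=0 clk=1 w2=1 w4=0 w5=1 w0=1
t11.Δ1 w1=0 w7=1 w3=0 w6=0 clk=0 w2=1 w4=0 w5=1 w0=1
t12.Δ0 w1=0 w7=1 w3=0 w6=0 clk=0 w2=1 w4=0 w5=1 w0=1
t12.Δ1 w1=0 w7=1 w3=0 w6=0 clk=1 w2=1 w4=0 w5=1 w0=1
t12.Δ2 w1=0 w7=1 w3=0 w6=0 clk=1 w2=1 w4=1 w5=1 w0=1
t12.Δ3 w1=1 w7=1 w3=1 w6=1 clk=1 w2=1 w4=1 w5=1 w0=1
t12.Δ4 w1=0 w7=1 w3=0 w6=1 clk=1 w2=1 w4=1 w5=0 w0=0
t12.Δ5 w1=0 w7=1 w3=1 w6=1 clk=1 w2=1 w4=1 w5=0 w0=1
t12.Δ6 w1=0 w7=1 w3=1 w6=1 clk=1 w2=1 w4=1 w5=0 w0=0
t13.Δ0 w1=0 w7=1 w3=1 w6=1 clk=1 w2=1 w4=1 w5=0 w0=0
t13.Δ1 w1=0 w7=1 w3=1 w6=1 clk=0 w2=1 w4=1 w5=0 w0=0
t14.Δ0 w1=0 w7=1 w3=1 w6=1 clk=0 w2=1 w4=1 w5=0 w0=0
t14.Δ1 w1=0 w7=1 w3=1 w6=1 clk=1 w2=1 w4=1 w5=0 w0=0
t14.Δ2 w1=0 w7=1 w3=1 w6=1 clk=1 w2=1 w4=0 w5=0 w0=0
t14.Δ3 w1=1 w7=0 w3=0 w6=0 clk=1 w2=1 w4=0 w5=0 w0=0
t14.Δ4 w1=0 w7=0 w3=1 w6=0 clk=1 w2=1 w4=0 w5=0 w0=1
t14.Δ5 w1=0 w7=1 w3=0 w6=0 clk=1 w2=1 w4=0 w5=0 w0=0
t14.Δ6 w1=0 w7=0 w3=0 w6=0 clk=1 w2=1 w4=0 w5=1 w0=1
t14.Δ7 w1=0 w7=1 w3=0 w6=0 clk=1 w2=1 w4=0 w5=0 w0=1
t14.Δ8 w1=0 w7=1 w3=0 w6=0 clk=1 w2=1 w4=0 w5=1 w0=1
t15.Δ0 w1=0 w7=1 w3=0 w6=0 clk=1 w2=1 w4=0 w5=1 w0=1
t15.Δ1 w1=0 w7=1 w3=0 w6=0 clk=0 w2=1 w4=0 w5=1 w0=1
t16.Δ0 w1=0 w7=1 w3=0 w6=0 clk=0 w2=1 w4=0 w5=1 w0=1
t16.Δ1 w1=0 w7=1 w3=0 w6=0 clk=1 w2=1 w4=0 w5=1 w0=1
t16.Δ2 w1=0 w7=1 w3=0 w6=0 clk=1 w2=1 w4=1 w5=1 w0=1
t16.Δ3 w1=1 w7=1 w3=1 w6=1 clk=1 w2=1 w4=1 w5=1 w0=1
t16.Δ4 w1=0 w7=1 w3=0 w6=1 clk=1 w2=1 w4=1 w5=0 w0=0
t16.Δ5 w1=0 w7=1 w3=1 w6=1 clk=1 w2=1 w4=1 w5=0 w0=1
t16.Δ6 w1=0 w7=1 w3=1 w6=1 clk=1 w2=1 w4=1 w5=0 w0=0

no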